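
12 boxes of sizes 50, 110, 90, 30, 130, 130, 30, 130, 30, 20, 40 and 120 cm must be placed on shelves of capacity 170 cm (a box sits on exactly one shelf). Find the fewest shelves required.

Total = 130 + 130 + 130 + 120 + 110 + 90 + 50 + 40 + 30 + 30 + 30 + 20 = 910 cm.
Lower bound: ⌈910/170⌉ = 6 shelves.
A packing using 6 shelves:
  shelf 1: 130 + 40 = 170
  shelf 2: 130 + 30 = 160
  shelf 3: 130 + 30 = 160
  shelf 4: 120 + 50 = 170
  shelf 5: 110 + 30 + 20 = 160
  shelf 6: 90 = 90
This matches the lower bound, so 6 is optimal.

6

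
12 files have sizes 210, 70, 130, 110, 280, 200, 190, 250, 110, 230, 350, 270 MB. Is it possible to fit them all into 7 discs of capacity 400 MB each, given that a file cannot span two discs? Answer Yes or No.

A valid assignment using 7 discs:
  disc 1: 350 = 350
  disc 2: 280 + 110 = 390
  disc 3: 270 + 130 = 400
  disc 4: 250 + 110 = 360
  disc 5: 230 + 70 = 300
  disc 6: 210 + 190 = 400
  disc 7: 200 = 200
Every load is within 400 MB, so 7 discs suffice.

Yes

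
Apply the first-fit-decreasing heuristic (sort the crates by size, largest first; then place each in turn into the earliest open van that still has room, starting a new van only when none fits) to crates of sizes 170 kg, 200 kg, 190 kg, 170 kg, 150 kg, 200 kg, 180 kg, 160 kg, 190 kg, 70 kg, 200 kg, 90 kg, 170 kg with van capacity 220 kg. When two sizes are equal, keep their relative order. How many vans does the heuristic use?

Sorted descending: 200, 200, 200, 190, 190, 180, 170, 170, 170, 160, 150, 90, 70.
  200 → van 1 (new)  [load 200/220]
  200 → van 2 (new)  [load 200/220]
  200 → van 3 (new)  [load 200/220]
  190 → van 4 (new)  [load 190/220]
  190 → van 5 (new)  [load 190/220]
  180 → van 6 (new)  [load 180/220]
  170 → van 7 (new)  [load 170/220]
  170 → van 8 (new)  [load 170/220]
  170 → van 9 (new)  [load 170/220]
  160 → van 10 (new)  [load 160/220]
  150 → van 11 (new)  [load 150/220]
  90 → van 12 (new)  [load 90/220]
  70 → van 11  [load 220/220]
12 vans opened.

12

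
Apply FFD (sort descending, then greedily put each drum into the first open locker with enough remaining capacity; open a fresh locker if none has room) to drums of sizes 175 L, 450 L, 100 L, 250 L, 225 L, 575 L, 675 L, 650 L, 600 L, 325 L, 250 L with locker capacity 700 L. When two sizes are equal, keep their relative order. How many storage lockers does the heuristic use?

7

Sorted descending: 675, 650, 600, 575, 450, 325, 250, 250, 225, 175, 100.
  675 → locker 1 (new)  [load 675/700]
  650 → locker 2 (new)  [load 650/700]
  600 → locker 3 (new)  [load 600/700]
  575 → locker 4 (new)  [load 575/700]
  450 → locker 5 (new)  [load 450/700]
  325 → locker 6 (new)  [load 325/700]
  250 → locker 5  [load 700/700]
  250 → locker 6  [load 575/700]
  225 → locker 7 (new)  [load 225/700]
  175 → locker 7  [load 400/700]
  100 → locker 3  [load 700/700]
7 storage lockers opened.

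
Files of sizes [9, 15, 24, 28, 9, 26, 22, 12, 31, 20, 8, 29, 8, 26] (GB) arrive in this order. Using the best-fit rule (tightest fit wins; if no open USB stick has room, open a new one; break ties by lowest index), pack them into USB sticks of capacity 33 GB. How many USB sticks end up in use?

  9 → USB stick 1 (new)  [load 9/33]
  15 → USB stick 1  [load 24/33]
  24 → USB stick 2 (new)  [load 24/33]
  28 → USB stick 3 (new)  [load 28/33]
  9 → USB stick 1  [load 33/33]
  26 → USB stick 4 (new)  [load 26/33]
  22 → USB stick 5 (new)  [load 22/33]
  12 → USB stick 6 (new)  [load 12/33]
  31 → USB stick 7 (new)  [load 31/33]
  20 → USB stick 6  [load 32/33]
  8 → USB stick 2  [load 32/33]
  29 → USB stick 8 (new)  [load 29/33]
  8 → USB stick 5  [load 30/33]
  26 → USB stick 9 (new)  [load 26/33]
9 USB sticks opened.

9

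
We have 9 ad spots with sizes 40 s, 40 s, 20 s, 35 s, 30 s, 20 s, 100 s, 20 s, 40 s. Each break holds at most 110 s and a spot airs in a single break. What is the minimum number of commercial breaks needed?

4

Total = 100 + 40 + 40 + 40 + 35 + 30 + 20 + 20 + 20 = 345 s.
Lower bound: ⌈345/110⌉ = 4 commercial breaks.
A packing using 4 commercial breaks:
  break 1: 100 = 100
  break 2: 40 + 40 + 30 = 110
  break 3: 40 + 35 + 20 = 95
  break 4: 20 + 20 = 40
This matches the lower bound, so 4 is optimal.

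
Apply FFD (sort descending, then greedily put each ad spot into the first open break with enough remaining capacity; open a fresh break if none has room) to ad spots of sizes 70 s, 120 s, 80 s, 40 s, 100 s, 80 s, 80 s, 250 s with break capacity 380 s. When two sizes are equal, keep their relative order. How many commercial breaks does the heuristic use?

3

Sorted descending: 250, 120, 100, 80, 80, 80, 70, 40.
  250 → break 1 (new)  [load 250/380]
  120 → break 1  [load 370/380]
  100 → break 2 (new)  [load 100/380]
  80 → break 2  [load 180/380]
  80 → break 2  [load 260/380]
  80 → break 2  [load 340/380]
  70 → break 3 (new)  [load 70/380]
  40 → break 2  [load 380/380]
3 commercial breaks opened.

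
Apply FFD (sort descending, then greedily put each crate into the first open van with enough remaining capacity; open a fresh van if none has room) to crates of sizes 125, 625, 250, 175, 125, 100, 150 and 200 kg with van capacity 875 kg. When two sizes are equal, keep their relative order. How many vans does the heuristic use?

Sorted descending: 625, 250, 200, 175, 150, 125, 125, 100.
  625 → van 1 (new)  [load 625/875]
  250 → van 1  [load 875/875]
  200 → van 2 (new)  [load 200/875]
  175 → van 2  [load 375/875]
  150 → van 2  [load 525/875]
  125 → van 2  [load 650/875]
  125 → van 2  [load 775/875]
  100 → van 2  [load 875/875]
2 vans opened.

2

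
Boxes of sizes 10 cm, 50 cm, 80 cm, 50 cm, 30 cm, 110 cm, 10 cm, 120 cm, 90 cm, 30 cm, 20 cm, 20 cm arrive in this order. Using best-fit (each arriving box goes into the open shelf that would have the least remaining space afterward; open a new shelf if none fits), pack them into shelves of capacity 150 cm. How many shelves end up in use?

  10 → shelf 1 (new)  [load 10/150]
  50 → shelf 1  [load 60/150]
  80 → shelf 1  [load 140/150]
  50 → shelf 2 (new)  [load 50/150]
  30 → shelf 2  [load 80/150]
  110 → shelf 3 (new)  [load 110/150]
  10 → shelf 1  [load 150/150]
  120 → shelf 4 (new)  [load 120/150]
  90 → shelf 5 (new)  [load 90/150]
  30 → shelf 4  [load 150/150]
  20 → shelf 3  [load 130/150]
  20 → shelf 3  [load 150/150]
5 shelves opened.

5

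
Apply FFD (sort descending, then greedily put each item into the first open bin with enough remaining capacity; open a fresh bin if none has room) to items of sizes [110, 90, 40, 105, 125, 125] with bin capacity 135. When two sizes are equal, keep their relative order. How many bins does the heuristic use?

Sorted descending: 125, 125, 110, 105, 90, 40.
  125 → bin 1 (new)  [load 125/135]
  125 → bin 2 (new)  [load 125/135]
  110 → bin 3 (new)  [load 110/135]
  105 → bin 4 (new)  [load 105/135]
  90 → bin 5 (new)  [load 90/135]
  40 → bin 5  [load 130/135]
5 bins opened.

5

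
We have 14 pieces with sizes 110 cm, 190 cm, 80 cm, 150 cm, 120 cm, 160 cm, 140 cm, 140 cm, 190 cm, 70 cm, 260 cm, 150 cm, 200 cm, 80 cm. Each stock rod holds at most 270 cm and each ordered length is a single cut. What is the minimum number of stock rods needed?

9

Total = 260 + 200 + 190 + 190 + 160 + 150 + 150 + 140 + 140 + 120 + 110 + 80 + 80 + 70 = 2040 cm.
Lower bound: ⌈2040/270⌉ = 8 stock rods.
Also, 9 pieces each exceed 135 cm, and no two of those can share a stock rod, so at least 9 stock rods are needed.
A packing using 9 stock rods:
  stock rod 1: 260 = 260
  stock rod 2: 200 + 70 = 270
  stock rod 3: 190 + 80 = 270
  stock rod 4: 190 + 80 = 270
  stock rod 5: 160 + 110 = 270
  stock rod 6: 150 + 120 = 270
  stock rod 7: 150 = 150
  stock rod 8: 140 = 140
  stock rod 9: 140 = 140
This matches the lower bound, so 9 is optimal.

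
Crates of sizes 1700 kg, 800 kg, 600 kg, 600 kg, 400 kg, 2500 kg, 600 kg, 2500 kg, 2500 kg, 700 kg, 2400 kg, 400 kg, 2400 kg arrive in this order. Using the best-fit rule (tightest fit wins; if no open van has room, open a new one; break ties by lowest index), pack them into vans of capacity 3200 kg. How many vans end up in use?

7

  1700 → van 1 (new)  [load 1700/3200]
  800 → van 1  [load 2500/3200]
  600 → van 1  [load 3100/3200]
  600 → van 2 (new)  [load 600/3200]
  400 → van 2  [load 1000/3200]
  2500 → van 3 (new)  [load 2500/3200]
  600 → van 3  [load 3100/3200]
  2500 → van 4 (new)  [load 2500/3200]
  2500 → van 5 (new)  [load 2500/3200]
  700 → van 4  [load 3200/3200]
  2400 → van 6 (new)  [load 2400/3200]
  400 → van 5  [load 2900/3200]
  2400 → van 7 (new)  [load 2400/3200]
7 vans opened.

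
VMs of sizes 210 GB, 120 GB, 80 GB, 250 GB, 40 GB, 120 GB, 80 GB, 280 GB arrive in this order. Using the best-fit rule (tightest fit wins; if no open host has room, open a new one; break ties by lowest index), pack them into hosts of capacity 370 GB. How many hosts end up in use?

4

  210 → host 1 (new)  [load 210/370]
  120 → host 1  [load 330/370]
  80 → host 2 (new)  [load 80/370]
  250 → host 2  [load 330/370]
  40 → host 1  [load 370/370]
  120 → host 3 (new)  [load 120/370]
  80 → host 3  [load 200/370]
  280 → host 4 (new)  [load 280/370]
4 hosts opened.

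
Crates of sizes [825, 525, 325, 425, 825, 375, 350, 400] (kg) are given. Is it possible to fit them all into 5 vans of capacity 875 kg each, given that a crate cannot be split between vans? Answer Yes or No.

A valid assignment using 5 vans:
  van 1: 825 = 825
  van 2: 825 = 825
  van 3: 525 + 350 = 875
  van 4: 425 + 400 = 825
  van 5: 375 + 325 = 700
Every load is within 875 kg, so 5 vans suffice.

Yes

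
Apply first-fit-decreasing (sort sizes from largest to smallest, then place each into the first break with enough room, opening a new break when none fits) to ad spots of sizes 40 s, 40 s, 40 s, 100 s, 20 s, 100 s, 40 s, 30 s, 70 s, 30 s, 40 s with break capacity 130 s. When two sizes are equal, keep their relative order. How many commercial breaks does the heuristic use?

Sorted descending: 100, 100, 70, 40, 40, 40, 40, 40, 30, 30, 20.
  100 → break 1 (new)  [load 100/130]
  100 → break 2 (new)  [load 100/130]
  70 → break 3 (new)  [load 70/130]
  40 → break 3  [load 110/130]
  40 → break 4 (new)  [load 40/130]
  40 → break 4  [load 80/130]
  40 → break 4  [load 120/130]
  40 → break 5 (new)  [load 40/130]
  30 → break 1  [load 130/130]
  30 → break 2  [load 130/130]
  20 → break 3  [load 130/130]
5 commercial breaks opened.

5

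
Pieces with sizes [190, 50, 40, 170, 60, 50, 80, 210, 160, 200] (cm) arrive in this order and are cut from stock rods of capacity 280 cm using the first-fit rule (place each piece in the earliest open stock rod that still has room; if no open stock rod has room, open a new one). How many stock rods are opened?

  190 → stock rod 1 (new)  [load 190/280]
  50 → stock rod 1  [load 240/280]
  40 → stock rod 1  [load 280/280]
  170 → stock rod 2 (new)  [load 170/280]
  60 → stock rod 2  [load 230/280]
  50 → stock rod 2  [load 280/280]
  80 → stock rod 3 (new)  [load 80/280]
  210 → stock rod 4 (new)  [load 210/280]
  160 → stock rod 3  [load 240/280]
  200 → stock rod 5 (new)  [load 200/280]
5 stock rods opened.

5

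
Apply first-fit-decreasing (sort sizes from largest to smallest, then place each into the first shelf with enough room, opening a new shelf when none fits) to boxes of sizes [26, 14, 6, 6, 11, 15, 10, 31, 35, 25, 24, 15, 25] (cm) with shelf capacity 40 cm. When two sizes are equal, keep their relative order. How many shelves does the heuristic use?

7

Sorted descending: 35, 31, 26, 25, 25, 24, 15, 15, 14, 11, 10, 6, 6.
  35 → shelf 1 (new)  [load 35/40]
  31 → shelf 2 (new)  [load 31/40]
  26 → shelf 3 (new)  [load 26/40]
  25 → shelf 4 (new)  [load 25/40]
  25 → shelf 5 (new)  [load 25/40]
  24 → shelf 6 (new)  [load 24/40]
  15 → shelf 4  [load 40/40]
  15 → shelf 5  [load 40/40]
  14 → shelf 3  [load 40/40]
  11 → shelf 6  [load 35/40]
  10 → shelf 7 (new)  [load 10/40]
  6 → shelf 2  [load 37/40]
  6 → shelf 7  [load 16/40]
7 shelves opened.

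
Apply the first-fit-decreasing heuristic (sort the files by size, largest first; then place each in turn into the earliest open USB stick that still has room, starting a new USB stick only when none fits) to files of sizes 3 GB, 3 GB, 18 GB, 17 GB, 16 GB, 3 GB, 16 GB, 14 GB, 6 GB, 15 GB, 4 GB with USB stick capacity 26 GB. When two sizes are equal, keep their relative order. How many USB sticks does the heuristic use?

Sorted descending: 18, 17, 16, 16, 15, 14, 6, 4, 3, 3, 3.
  18 → USB stick 1 (new)  [load 18/26]
  17 → USB stick 2 (new)  [load 17/26]
  16 → USB stick 3 (new)  [load 16/26]
  16 → USB stick 4 (new)  [load 16/26]
  15 → USB stick 5 (new)  [load 15/26]
  14 → USB stick 6 (new)  [load 14/26]
  6 → USB stick 1  [load 24/26]
  4 → USB stick 2  [load 21/26]
  3 → USB stick 2  [load 24/26]
  3 → USB stick 3  [load 19/26]
  3 → USB stick 3  [load 22/26]
6 USB sticks opened.

6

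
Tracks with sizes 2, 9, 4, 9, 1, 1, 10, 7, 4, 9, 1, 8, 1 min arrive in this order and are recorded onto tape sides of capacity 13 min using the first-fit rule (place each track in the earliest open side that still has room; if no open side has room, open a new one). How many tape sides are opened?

  2 → side 1 (new)  [load 2/13]
  9 → side 1  [load 11/13]
  4 → side 2 (new)  [load 4/13]
  9 → side 2  [load 13/13]
  1 → side 1  [load 12/13]
  1 → side 1  [load 13/13]
  10 → side 3 (new)  [load 10/13]
  7 → side 4 (new)  [load 7/13]
  4 → side 4  [load 11/13]
  9 → side 5 (new)  [load 9/13]
  1 → side 3  [load 11/13]
  8 → side 6 (new)  [load 8/13]
  1 → side 3  [load 12/13]
6 tape sides opened.

6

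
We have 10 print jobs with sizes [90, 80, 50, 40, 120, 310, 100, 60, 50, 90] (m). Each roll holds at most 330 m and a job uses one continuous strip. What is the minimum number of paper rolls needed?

4

Total = 310 + 120 + 100 + 90 + 90 + 80 + 60 + 50 + 50 + 40 = 990 m.
Lower bound: ⌈990/330⌉ = 3 paper rolls.
A packing using 4 paper rolls:
  roll 1: 310 = 310
  roll 2: 120 + 100 + 90 = 310
  roll 3: 90 + 80 + 60 + 50 + 50 = 330
  roll 4: 40 = 40
No arrangement into 3 paper rolls stays within capacity, so 4 is optimal.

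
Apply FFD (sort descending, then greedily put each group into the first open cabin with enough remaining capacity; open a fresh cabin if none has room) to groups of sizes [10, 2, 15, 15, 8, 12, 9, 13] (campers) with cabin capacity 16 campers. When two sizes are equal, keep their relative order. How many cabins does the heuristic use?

7

Sorted descending: 15, 15, 13, 12, 10, 9, 8, 2.
  15 → cabin 1 (new)  [load 15/16]
  15 → cabin 2 (new)  [load 15/16]
  13 → cabin 3 (new)  [load 13/16]
  12 → cabin 4 (new)  [load 12/16]
  10 → cabin 5 (new)  [load 10/16]
  9 → cabin 6 (new)  [load 9/16]
  8 → cabin 7 (new)  [load 8/16]
  2 → cabin 3  [load 15/16]
7 cabins opened.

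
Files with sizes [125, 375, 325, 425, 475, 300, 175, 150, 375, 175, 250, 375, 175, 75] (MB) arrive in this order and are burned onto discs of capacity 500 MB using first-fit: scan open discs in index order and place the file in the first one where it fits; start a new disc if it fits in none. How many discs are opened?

9

  125 → disc 1 (new)  [load 125/500]
  375 → disc 1  [load 500/500]
  325 → disc 2 (new)  [load 325/500]
  425 → disc 3 (new)  [load 425/500]
  475 → disc 4 (new)  [load 475/500]
  300 → disc 5 (new)  [load 300/500]
  175 → disc 2  [load 500/500]
  150 → disc 5  [load 450/500]
  375 → disc 6 (new)  [load 375/500]
  175 → disc 7 (new)  [load 175/500]
  250 → disc 7  [load 425/500]
  375 → disc 8 (new)  [load 375/500]
  175 → disc 9 (new)  [load 175/500]
  75 → disc 3  [load 500/500]
9 discs opened.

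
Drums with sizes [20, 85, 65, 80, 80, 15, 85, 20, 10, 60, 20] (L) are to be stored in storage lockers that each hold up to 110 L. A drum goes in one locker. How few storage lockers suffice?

Total = 85 + 85 + 80 + 80 + 65 + 60 + 20 + 20 + 20 + 15 + 10 = 540 L.
Lower bound: ⌈540/110⌉ = 5 storage lockers.
Also, 6 drums each exceed 55 L, and no two of those can share a locker, so at least 6 storage lockers are needed.
A packing using 6 storage lockers:
  locker 1: 85 + 20 = 105
  locker 2: 85 + 20 = 105
  locker 3: 80 + 20 + 10 = 110
  locker 4: 80 + 15 = 95
  locker 5: 65 = 65
  locker 6: 60 = 60
This matches the lower bound, so 6 is optimal.

6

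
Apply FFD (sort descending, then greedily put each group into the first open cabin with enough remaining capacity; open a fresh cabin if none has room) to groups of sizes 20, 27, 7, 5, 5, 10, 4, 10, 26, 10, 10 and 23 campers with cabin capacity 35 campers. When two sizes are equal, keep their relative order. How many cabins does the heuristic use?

5

Sorted descending: 27, 26, 23, 20, 10, 10, 10, 10, 7, 5, 5, 4.
  27 → cabin 1 (new)  [load 27/35]
  26 → cabin 2 (new)  [load 26/35]
  23 → cabin 3 (new)  [load 23/35]
  20 → cabin 4 (new)  [load 20/35]
  10 → cabin 3  [load 33/35]
  10 → cabin 4  [load 30/35]
  10 → cabin 5 (new)  [load 10/35]
  10 → cabin 5  [load 20/35]
  7 → cabin 1  [load 34/35]
  5 → cabin 2  [load 31/35]
  5 → cabin 4  [load 35/35]
  4 → cabin 2  [load 35/35]
5 cabins opened.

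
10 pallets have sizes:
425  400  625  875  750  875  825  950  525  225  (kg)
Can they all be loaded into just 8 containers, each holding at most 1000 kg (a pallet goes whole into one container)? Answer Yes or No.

Yes

A valid assignment using 8 containers:
  container 1: 950 = 950
  container 2: 875 = 875
  container 3: 875 = 875
  container 4: 825 = 825
  container 5: 750 + 225 = 975
  container 6: 625 = 625
  container 7: 525 + 425 = 950
  container 8: 400 = 400
Every load is within 1000 kg, so 8 containers suffice.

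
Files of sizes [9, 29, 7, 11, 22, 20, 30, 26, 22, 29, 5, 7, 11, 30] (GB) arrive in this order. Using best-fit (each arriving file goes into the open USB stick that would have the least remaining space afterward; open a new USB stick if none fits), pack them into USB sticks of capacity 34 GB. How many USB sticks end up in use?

  9 → USB stick 1 (new)  [load 9/34]
  29 → USB stick 2 (new)  [load 29/34]
  7 → USB stick 1  [load 16/34]
  11 → USB stick 1  [load 27/34]
  22 → USB stick 3 (new)  [load 22/34]
  20 → USB stick 4 (new)  [load 20/34]
  30 → USB stick 5 (new)  [load 30/34]
  26 → USB stick 6 (new)  [load 26/34]
  22 → USB stick 7 (new)  [load 22/34]
  29 → USB stick 8 (new)  [load 29/34]
  5 → USB stick 2  [load 34/34]
  7 → USB stick 1  [load 34/34]
  11 → USB stick 3  [load 33/34]
  30 → USB stick 9 (new)  [load 30/34]
9 USB sticks opened.

9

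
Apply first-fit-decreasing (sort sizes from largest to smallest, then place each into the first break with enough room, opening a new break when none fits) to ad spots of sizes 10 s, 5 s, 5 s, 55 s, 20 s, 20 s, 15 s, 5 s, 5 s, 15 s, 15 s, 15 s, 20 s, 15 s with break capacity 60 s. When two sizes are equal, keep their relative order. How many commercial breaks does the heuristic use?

Sorted descending: 55, 20, 20, 20, 15, 15, 15, 15, 15, 10, 5, 5, 5, 5.
  55 → break 1 (new)  [load 55/60]
  20 → break 2 (new)  [load 20/60]
  20 → break 2  [load 40/60]
  20 → break 2  [load 60/60]
  15 → break 3 (new)  [load 15/60]
  15 → break 3  [load 30/60]
  15 → break 3  [load 45/60]
  15 → break 3  [load 60/60]
  15 → break 4 (new)  [load 15/60]
  10 → break 4  [load 25/60]
  5 → break 1  [load 60/60]
  5 → break 4  [load 30/60]
  5 → break 4  [load 35/60]
  5 → break 4  [load 40/60]
4 commercial breaks opened.

4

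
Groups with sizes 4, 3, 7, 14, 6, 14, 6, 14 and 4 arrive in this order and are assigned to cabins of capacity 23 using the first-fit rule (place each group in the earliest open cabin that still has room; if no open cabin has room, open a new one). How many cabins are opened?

4

  4 → cabin 1 (new)  [load 4/23]
  3 → cabin 1  [load 7/23]
  7 → cabin 1  [load 14/23]
  14 → cabin 2 (new)  [load 14/23]
  6 → cabin 1  [load 20/23]
  14 → cabin 3 (new)  [load 14/23]
  6 → cabin 2  [load 20/23]
  14 → cabin 4 (new)  [load 14/23]
  4 → cabin 3  [load 18/23]
4 cabins opened.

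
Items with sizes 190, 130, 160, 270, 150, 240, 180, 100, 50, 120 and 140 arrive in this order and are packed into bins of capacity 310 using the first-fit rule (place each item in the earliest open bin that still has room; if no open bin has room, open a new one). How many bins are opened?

  190 → bin 1 (new)  [load 190/310]
  130 → bin 2 (new)  [load 130/310]
  160 → bin 2  [load 290/310]
  270 → bin 3 (new)  [load 270/310]
  150 → bin 4 (new)  [load 150/310]
  240 → bin 5 (new)  [load 240/310]
  180 → bin 6 (new)  [load 180/310]
  100 → bin 1  [load 290/310]
  50 → bin 4  [load 200/310]
  120 → bin 6  [load 300/310]
  140 → bin 7 (new)  [load 140/310]
7 bins opened.

7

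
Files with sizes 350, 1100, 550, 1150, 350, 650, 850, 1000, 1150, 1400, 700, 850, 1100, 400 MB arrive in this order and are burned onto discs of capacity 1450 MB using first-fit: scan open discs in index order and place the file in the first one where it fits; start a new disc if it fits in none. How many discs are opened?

  350 → disc 1 (new)  [load 350/1450]
  1100 → disc 1  [load 1450/1450]
  550 → disc 2 (new)  [load 550/1450]
  1150 → disc 3 (new)  [load 1150/1450]
  350 → disc 2  [load 900/1450]
  650 → disc 4 (new)  [load 650/1450]
  850 → disc 5 (new)  [load 850/1450]
  1000 → disc 6 (new)  [load 1000/1450]
  1150 → disc 7 (new)  [load 1150/1450]
  1400 → disc 8 (new)  [load 1400/1450]
  700 → disc 4  [load 1350/1450]
  850 → disc 9 (new)  [load 850/1450]
  1100 → disc 10 (new)  [load 1100/1450]
  400 → disc 2  [load 1300/1450]
10 discs opened.

10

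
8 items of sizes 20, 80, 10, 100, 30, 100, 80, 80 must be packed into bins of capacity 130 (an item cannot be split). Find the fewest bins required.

5

Total = 100 + 100 + 80 + 80 + 80 + 30 + 20 + 10 = 500.
Lower bound: ⌈500/130⌉ = 4 bins.
Also, 5 items each exceed 65, and no two of those can share a bin, so at least 5 bins are needed.
A packing using 5 bins:
  bin 1: 100 + 30 = 130
  bin 2: 100 + 20 + 10 = 130
  bin 3: 80 = 80
  bin 4: 80 = 80
  bin 5: 80 = 80
This matches the lower bound, so 5 is optimal.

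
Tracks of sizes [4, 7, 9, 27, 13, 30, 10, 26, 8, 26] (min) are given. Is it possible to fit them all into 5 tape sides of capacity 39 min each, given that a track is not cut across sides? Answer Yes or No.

A valid assignment using 5 tape sides:
  side 1: 30 + 9 = 39
  side 2: 27 + 10 = 37
  side 3: 26 + 13 = 39
  side 4: 26 + 8 + 4 = 38
  side 5: 7 = 7
Every load is within 39 min, so 5 tape sides suffice.

Yes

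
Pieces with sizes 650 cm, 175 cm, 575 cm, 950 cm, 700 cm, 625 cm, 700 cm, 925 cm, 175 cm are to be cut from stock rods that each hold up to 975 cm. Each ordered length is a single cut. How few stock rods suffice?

Total = 950 + 925 + 700 + 700 + 650 + 625 + 575 + 175 + 175 = 5475 cm.
Lower bound: ⌈5475/975⌉ = 6 stock rods.
Also, 7 pieces each exceed 975/2 cm, and no two of those can share a stock rod, so at least 7 stock rods are needed.
A packing using 7 stock rods:
  stock rod 1: 950 = 950
  stock rod 2: 925 = 925
  stock rod 3: 700 + 175 = 875
  stock rod 4: 700 + 175 = 875
  stock rod 5: 650 = 650
  stock rod 6: 625 = 625
  stock rod 7: 575 = 575
This matches the lower bound, so 7 is optimal.

7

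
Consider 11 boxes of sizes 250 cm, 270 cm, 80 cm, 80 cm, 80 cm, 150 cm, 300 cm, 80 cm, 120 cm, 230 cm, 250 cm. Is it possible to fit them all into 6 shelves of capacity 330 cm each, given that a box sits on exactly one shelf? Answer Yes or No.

No

Total = 1890 cm; ⌈1890/330⌉ = 6.
The bound of 6 does not rule out 6, but exhaustive search shows no assignment into 6 shelves of capacity 330 cm exists — the minimum is 7.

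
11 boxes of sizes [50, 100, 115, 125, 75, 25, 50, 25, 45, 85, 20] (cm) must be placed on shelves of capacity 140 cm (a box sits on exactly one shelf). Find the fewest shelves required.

Total = 125 + 115 + 100 + 85 + 75 + 50 + 50 + 45 + 25 + 25 + 20 = 715 cm.
Lower bound: ⌈715/140⌉ = 6 shelves.
A packing using 6 shelves:
  shelf 1: 125 = 125
  shelf 2: 115 + 25 = 140
  shelf 3: 100 + 25 = 125
  shelf 4: 85 + 50 = 135
  shelf 5: 75 + 50 = 125
  shelf 6: 45 + 20 = 65
This matches the lower bound, so 6 is optimal.

6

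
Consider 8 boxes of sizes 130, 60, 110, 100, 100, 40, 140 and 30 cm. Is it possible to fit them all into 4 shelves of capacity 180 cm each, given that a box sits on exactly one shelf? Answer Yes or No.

No

Total = 710 cm; ⌈710/180⌉ = 4.
5 boxes each exceed half the capacity and cannot share a shelf, forcing at least 5 shelves.
At least 5 shelves are required, but only 4 are allowed.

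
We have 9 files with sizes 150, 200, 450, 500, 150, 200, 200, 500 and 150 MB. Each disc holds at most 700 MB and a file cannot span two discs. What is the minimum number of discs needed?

Total = 500 + 500 + 450 + 200 + 200 + 200 + 150 + 150 + 150 = 2500 MB.
Lower bound: ⌈2500/700⌉ = 4 discs.
A packing using 4 discs:
  disc 1: 500 + 200 = 700
  disc 2: 500 + 200 = 700
  disc 3: 450 + 200 = 650
  disc 4: 150 + 150 + 150 = 450
This matches the lower bound, so 4 is optimal.

4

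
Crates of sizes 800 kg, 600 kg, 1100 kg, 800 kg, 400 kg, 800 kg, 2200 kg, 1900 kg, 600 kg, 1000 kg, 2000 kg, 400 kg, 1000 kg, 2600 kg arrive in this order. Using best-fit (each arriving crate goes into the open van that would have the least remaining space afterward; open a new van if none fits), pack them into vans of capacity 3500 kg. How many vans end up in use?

5

  800 → van 1 (new)  [load 800/3500]
  600 → van 1  [load 1400/3500]
  1100 → van 1  [load 2500/3500]
  800 → van 1  [load 3300/3500]
  400 → van 2 (new)  [load 400/3500]
  800 → van 2  [load 1200/3500]
  2200 → van 2  [load 3400/3500]
  1900 → van 3 (new)  [load 1900/3500]
  600 → van 3  [load 2500/3500]
  1000 → van 3  [load 3500/3500]
  2000 → van 4 (new)  [load 2000/3500]
  400 → van 4  [load 2400/3500]
  1000 → van 4  [load 3400/3500]
  2600 → van 5 (new)  [load 2600/3500]
5 vans opened.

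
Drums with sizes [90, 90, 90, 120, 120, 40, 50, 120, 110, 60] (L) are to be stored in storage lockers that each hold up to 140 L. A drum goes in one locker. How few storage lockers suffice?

8

Total = 120 + 120 + 120 + 110 + 90 + 90 + 90 + 60 + 50 + 40 = 890 L.
Lower bound: ⌈890/140⌉ = 7 storage lockers.
A packing using 8 storage lockers:
  locker 1: 120 = 120
  locker 2: 120 = 120
  locker 3: 120 = 120
  locker 4: 110 = 110
  locker 5: 90 + 50 = 140
  locker 6: 90 + 40 = 130
  locker 7: 90 = 90
  locker 8: 60 = 60
No arrangement into 7 storage lockers stays within capacity, so 8 is optimal.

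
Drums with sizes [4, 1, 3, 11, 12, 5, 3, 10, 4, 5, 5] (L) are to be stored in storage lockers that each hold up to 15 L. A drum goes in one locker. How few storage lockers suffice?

Total = 12 + 11 + 10 + 5 + 5 + 5 + 4 + 4 + 3 + 3 + 1 = 63 L.
Lower bound: ⌈63/15⌉ = 5 storage lockers.
A packing using 5 storage lockers:
  locker 1: 12 + 3 = 15
  locker 2: 11 + 4 = 15
  locker 3: 10 + 5 = 15
  locker 4: 5 + 5 + 4 + 1 = 15
  locker 5: 3 = 3
This matches the lower bound, so 5 is optimal.

5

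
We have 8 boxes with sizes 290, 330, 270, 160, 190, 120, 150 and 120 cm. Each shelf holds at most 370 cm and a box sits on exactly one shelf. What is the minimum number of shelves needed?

6

Total = 330 + 290 + 270 + 190 + 160 + 150 + 120 + 120 = 1630 cm.
Lower bound: ⌈1630/370⌉ = 5 shelves.
A packing using 6 shelves:
  shelf 1: 330 = 330
  shelf 2: 290 = 290
  shelf 3: 270 = 270
  shelf 4: 190 + 160 = 350
  shelf 5: 150 + 120 = 270
  shelf 6: 120 = 120
No arrangement into 5 shelves stays within capacity, so 6 is optimal.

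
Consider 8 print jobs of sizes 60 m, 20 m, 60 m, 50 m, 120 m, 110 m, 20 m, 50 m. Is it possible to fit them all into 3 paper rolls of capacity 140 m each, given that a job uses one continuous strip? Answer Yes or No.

No

Total = 490 m; ⌈490/140⌉ = 4.
At least 4 paper rolls are required, but only 3 are allowed.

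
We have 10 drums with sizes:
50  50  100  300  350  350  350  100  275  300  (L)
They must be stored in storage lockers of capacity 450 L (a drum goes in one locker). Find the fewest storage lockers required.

6

Total = 350 + 350 + 350 + 300 + 300 + 275 + 100 + 100 + 50 + 50 = 2225 L.
Lower bound: ⌈2225/450⌉ = 5 storage lockers.
Also, 6 drums each exceed 225 L, and no two of those can share a locker, so at least 6 storage lockers are needed.
A packing using 6 storage lockers:
  locker 1: 350 + 100 = 450
  locker 2: 350 + 100 = 450
  locker 3: 350 + 50 + 50 = 450
  locker 4: 300 = 300
  locker 5: 300 = 300
  locker 6: 275 = 275
This matches the lower bound, so 6 is optimal.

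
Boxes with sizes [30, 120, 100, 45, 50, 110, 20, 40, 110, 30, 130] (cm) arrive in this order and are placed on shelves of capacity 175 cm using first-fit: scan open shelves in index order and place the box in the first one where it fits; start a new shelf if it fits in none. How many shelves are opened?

5

  30 → shelf 1 (new)  [load 30/175]
  120 → shelf 1  [load 150/175]
  100 → shelf 2 (new)  [load 100/175]
  45 → shelf 2  [load 145/175]
  50 → shelf 3 (new)  [load 50/175]
  110 → shelf 3  [load 160/175]
  20 → shelf 1  [load 170/175]
  40 → shelf 4 (new)  [load 40/175]
  110 → shelf 4  [load 150/175]
  30 → shelf 2  [load 175/175]
  130 → shelf 5 (new)  [load 130/175]
5 shelves opened.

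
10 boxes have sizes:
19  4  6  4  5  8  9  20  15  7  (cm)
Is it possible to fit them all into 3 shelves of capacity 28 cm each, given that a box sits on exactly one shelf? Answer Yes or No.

Total = 97 cm; ⌈97/28⌉ = 4.
At least 4 shelves are required, but only 3 are allowed.

No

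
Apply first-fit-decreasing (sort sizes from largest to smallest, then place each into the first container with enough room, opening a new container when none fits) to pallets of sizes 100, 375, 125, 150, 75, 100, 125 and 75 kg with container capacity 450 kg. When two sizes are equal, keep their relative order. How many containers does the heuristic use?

Sorted descending: 375, 150, 125, 125, 100, 100, 75, 75.
  375 → container 1 (new)  [load 375/450]
  150 → container 2 (new)  [load 150/450]
  125 → container 2  [load 275/450]
  125 → container 2  [load 400/450]
  100 → container 3 (new)  [load 100/450]
  100 → container 3  [load 200/450]
  75 → container 1  [load 450/450]
  75 → container 3  [load 275/450]
3 containers opened.

3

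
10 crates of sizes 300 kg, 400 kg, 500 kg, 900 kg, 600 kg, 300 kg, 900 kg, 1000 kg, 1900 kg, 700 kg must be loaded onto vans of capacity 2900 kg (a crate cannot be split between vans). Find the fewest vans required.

3

Total = 1900 + 1000 + 900 + 900 + 700 + 600 + 500 + 400 + 300 + 300 = 7500 kg.
Lower bound: ⌈7500/2900⌉ = 3 vans.
A packing using 3 vans:
  van 1: 1900 + 1000 = 2900
  van 2: 900 + 900 + 700 + 400 = 2900
  van 3: 600 + 500 + 300 + 300 = 1700
This matches the lower bound, so 3 is optimal.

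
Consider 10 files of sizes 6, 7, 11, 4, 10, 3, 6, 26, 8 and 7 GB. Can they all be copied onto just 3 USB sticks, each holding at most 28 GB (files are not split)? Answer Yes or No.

Total = 88 GB; ⌈88/28⌉ = 4.
At least 4 USB sticks are required, but only 3 are allowed.

No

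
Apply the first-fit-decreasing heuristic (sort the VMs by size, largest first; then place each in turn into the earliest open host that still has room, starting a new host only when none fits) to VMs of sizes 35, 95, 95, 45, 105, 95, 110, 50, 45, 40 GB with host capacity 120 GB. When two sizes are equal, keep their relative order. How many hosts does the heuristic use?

Sorted descending: 110, 105, 95, 95, 95, 50, 45, 45, 40, 35.
  110 → host 1 (new)  [load 110/120]
  105 → host 2 (new)  [load 105/120]
  95 → host 3 (new)  [load 95/120]
  95 → host 4 (new)  [load 95/120]
  95 → host 5 (new)  [load 95/120]
  50 → host 6 (new)  [load 50/120]
  45 → host 6  [load 95/120]
  45 → host 7 (new)  [load 45/120]
  40 → host 7  [load 85/120]
  35 → host 7  [load 120/120]
7 hosts opened.

7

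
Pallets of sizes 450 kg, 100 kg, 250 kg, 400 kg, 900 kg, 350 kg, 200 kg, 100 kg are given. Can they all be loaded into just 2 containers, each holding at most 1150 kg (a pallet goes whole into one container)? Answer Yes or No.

No

Total = 2750 kg; ⌈2750/1150⌉ = 3.
At least 3 containers are required, but only 2 are allowed.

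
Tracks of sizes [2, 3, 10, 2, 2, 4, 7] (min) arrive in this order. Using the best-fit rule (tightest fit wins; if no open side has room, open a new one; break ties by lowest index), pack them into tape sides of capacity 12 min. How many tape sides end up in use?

  2 → side 1 (new)  [load 2/12]
  3 → side 1  [load 5/12]
  10 → side 2 (new)  [load 10/12]
  2 → side 2  [load 12/12]
  2 → side 1  [load 7/12]
  4 → side 1  [load 11/12]
  7 → side 3 (new)  [load 7/12]
3 tape sides opened.

3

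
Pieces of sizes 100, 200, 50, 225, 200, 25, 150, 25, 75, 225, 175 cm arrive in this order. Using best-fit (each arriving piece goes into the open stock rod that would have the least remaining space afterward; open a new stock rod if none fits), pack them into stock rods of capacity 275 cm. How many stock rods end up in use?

  100 → stock rod 1 (new)  [load 100/275]
  200 → stock rod 2 (new)  [load 200/275]
  50 → stock rod 2  [load 250/275]
  225 → stock rod 3 (new)  [load 225/275]
  200 → stock rod 4 (new)  [load 200/275]
  25 → stock rod 2  [load 275/275]
  150 → stock rod 1  [load 250/275]
  25 → stock rod 1  [load 275/275]
  75 → stock rod 4  [load 275/275]
  225 → stock rod 5 (new)  [load 225/275]
  175 → stock rod 6 (new)  [load 175/275]
6 stock rods opened.

6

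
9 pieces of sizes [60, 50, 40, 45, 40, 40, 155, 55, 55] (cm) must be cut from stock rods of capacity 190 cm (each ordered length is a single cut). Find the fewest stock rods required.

4

Total = 155 + 60 + 55 + 55 + 50 + 45 + 40 + 40 + 40 = 540 cm.
Lower bound: ⌈540/190⌉ = 3 stock rods.
A packing using 4 stock rods:
  stock rod 1: 155 = 155
  stock rod 2: 60 + 55 + 55 = 170
  stock rod 3: 50 + 45 + 40 + 40 = 175
  stock rod 4: 40 = 40
No arrangement into 3 stock rods stays within capacity, so 4 is optimal.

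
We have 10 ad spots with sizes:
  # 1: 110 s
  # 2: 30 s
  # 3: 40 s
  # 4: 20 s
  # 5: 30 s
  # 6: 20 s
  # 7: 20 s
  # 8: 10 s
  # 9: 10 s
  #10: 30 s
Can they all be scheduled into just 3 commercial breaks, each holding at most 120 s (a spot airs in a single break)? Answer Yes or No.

A valid assignment using 3 commercial breaks:
  break 1: 110 + 10 = 120
  break 2: 40 + 30 + 30 + 20 = 120
  break 3: 30 + 20 + 20 + 10 = 80
Every load is within 120 s, so 3 commercial breaks suffice.

Yes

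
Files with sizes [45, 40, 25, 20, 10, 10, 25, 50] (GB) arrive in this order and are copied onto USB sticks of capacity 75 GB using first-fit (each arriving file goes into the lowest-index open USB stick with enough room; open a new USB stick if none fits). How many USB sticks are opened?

  45 → USB stick 1 (new)  [load 45/75]
  40 → USB stick 2 (new)  [load 40/75]
  25 → USB stick 1  [load 70/75]
  20 → USB stick 2  [load 60/75]
  10 → USB stick 2  [load 70/75]
  10 → USB stick 3 (new)  [load 10/75]
  25 → USB stick 3  [load 35/75]
  50 → USB stick 4 (new)  [load 50/75]
4 USB sticks opened.

4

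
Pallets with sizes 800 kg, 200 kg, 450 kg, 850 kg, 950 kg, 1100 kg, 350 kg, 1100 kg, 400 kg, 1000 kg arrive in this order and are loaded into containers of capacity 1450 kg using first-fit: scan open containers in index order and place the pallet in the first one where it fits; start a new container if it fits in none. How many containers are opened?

6

  800 → container 1 (new)  [load 800/1450]
  200 → container 1  [load 1000/1450]
  450 → container 1  [load 1450/1450]
  850 → container 2 (new)  [load 850/1450]
  950 → container 3 (new)  [load 950/1450]
  1100 → container 4 (new)  [load 1100/1450]
  350 → container 2  [load 1200/1450]
  1100 → container 5 (new)  [load 1100/1450]
  400 → container 3  [load 1350/1450]
  1000 → container 6 (new)  [load 1000/1450]
6 containers opened.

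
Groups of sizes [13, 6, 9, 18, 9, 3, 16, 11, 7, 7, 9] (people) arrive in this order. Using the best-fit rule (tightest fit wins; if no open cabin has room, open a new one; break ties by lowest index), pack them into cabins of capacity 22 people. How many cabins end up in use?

6

  13 → cabin 1 (new)  [load 13/22]
  6 → cabin 1  [load 19/22]
  9 → cabin 2 (new)  [load 9/22]
  18 → cabin 3 (new)  [load 18/22]
  9 → cabin 2  [load 18/22]
  3 → cabin 1  [load 22/22]
  16 → cabin 4 (new)  [load 16/22]
  11 → cabin 5 (new)  [load 11/22]
  7 → cabin 5  [load 18/22]
  7 → cabin 6 (new)  [load 7/22]
  9 → cabin 6  [load 16/22]
6 cabins opened.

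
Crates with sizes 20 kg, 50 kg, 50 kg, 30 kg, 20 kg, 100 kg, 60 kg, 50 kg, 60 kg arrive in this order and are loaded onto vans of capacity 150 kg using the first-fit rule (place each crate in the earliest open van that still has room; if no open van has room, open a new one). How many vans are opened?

4

  20 → van 1 (new)  [load 20/150]
  50 → van 1  [load 70/150]
  50 → van 1  [load 120/150]
  30 → van 1  [load 150/150]
  20 → van 2 (new)  [load 20/150]
  100 → van 2  [load 120/150]
  60 → van 3 (new)  [load 60/150]
  50 → van 3  [load 110/150]
  60 → van 4 (new)  [load 60/150]
4 vans opened.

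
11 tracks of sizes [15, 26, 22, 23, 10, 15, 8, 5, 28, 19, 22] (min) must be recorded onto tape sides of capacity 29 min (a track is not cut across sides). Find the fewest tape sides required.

8

Total = 28 + 26 + 23 + 22 + 22 + 19 + 15 + 15 + 10 + 8 + 5 = 193 min.
Lower bound: ⌈193/29⌉ = 7 tape sides.
Also, 8 tracks each exceed 29/2 min, and no two of those can share a side, so at least 8 tape sides are needed.
A packing using 8 tape sides:
  side 1: 28 = 28
  side 2: 26 = 26
  side 3: 23 + 5 = 28
  side 4: 22 = 22
  side 5: 22 = 22
  side 6: 19 + 10 = 29
  side 7: 15 + 8 = 23
  side 8: 15 = 15
This matches the lower bound, so 8 is optimal.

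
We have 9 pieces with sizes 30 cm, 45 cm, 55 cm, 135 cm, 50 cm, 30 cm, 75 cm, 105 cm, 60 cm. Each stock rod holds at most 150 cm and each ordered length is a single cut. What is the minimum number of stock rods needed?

5

Total = 135 + 105 + 75 + 60 + 55 + 50 + 45 + 30 + 30 = 585 cm.
Lower bound: ⌈585/150⌉ = 4 stock rods.
A packing using 5 stock rods:
  stock rod 1: 135 = 135
  stock rod 2: 105 + 45 = 150
  stock rod 3: 75 + 60 = 135
  stock rod 4: 55 + 50 + 30 = 135
  stock rod 5: 30 = 30
No arrangement into 4 stock rods stays within capacity, so 5 is optimal.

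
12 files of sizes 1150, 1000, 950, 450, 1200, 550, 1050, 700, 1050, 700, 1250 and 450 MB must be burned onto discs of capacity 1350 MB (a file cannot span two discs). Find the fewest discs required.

10

Total = 1250 + 1200 + 1150 + 1050 + 1050 + 1000 + 950 + 700 + 700 + 550 + 450 + 450 = 10500 MB.
Lower bound: ⌈10500/1350⌉ = 8 discs.
Also, 9 files each exceed 675 MB, and no two of those can share a disc, so at least 9 discs are needed.
A packing using 10 discs:
  disc 1: 1250 = 1250
  disc 2: 1200 = 1200
  disc 3: 1150 = 1150
  disc 4: 1050 = 1050
  disc 5: 1050 = 1050
  disc 6: 1000 = 1000
  disc 7: 950 = 950
  disc 8: 700 + 550 = 1250
  disc 9: 700 + 450 = 1150
  disc 10: 450 = 450
No arrangement into 9 discs stays within capacity, so 10 is optimal.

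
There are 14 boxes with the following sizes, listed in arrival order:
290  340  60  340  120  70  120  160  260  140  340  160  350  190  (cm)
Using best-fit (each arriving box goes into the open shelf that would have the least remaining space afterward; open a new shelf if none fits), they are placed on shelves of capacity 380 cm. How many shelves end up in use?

9

  290 → shelf 1 (new)  [load 290/380]
  340 → shelf 2 (new)  [load 340/380]
  60 → shelf 1  [load 350/380]
  340 → shelf 3 (new)  [load 340/380]
  120 → shelf 4 (new)  [load 120/380]
  70 → shelf 4  [load 190/380]
  120 → shelf 4  [load 310/380]
  160 → shelf 5 (new)  [load 160/380]
  260 → shelf 6 (new)  [load 260/380]
  140 → shelf 5  [load 300/380]
  340 → shelf 7 (new)  [load 340/380]
  160 → shelf 8 (new)  [load 160/380]
  350 → shelf 9 (new)  [load 350/380]
  190 → shelf 8  [load 350/380]
9 shelves opened.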